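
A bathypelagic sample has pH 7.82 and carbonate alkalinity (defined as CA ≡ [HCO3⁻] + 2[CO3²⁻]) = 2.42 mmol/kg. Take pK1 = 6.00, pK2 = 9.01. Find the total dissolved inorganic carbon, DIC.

DIC = 2.31 mmol/kg

CA = [HCO3⁻] + 2[CO3²⁻] = (α₁ + 2α₂)·DIC
At pH 7.82: [H⁺]/K1 = 10^-1.82 = 0.015136, K2/[H⁺] = 10^-1.19 = 0.064565
α₁ = 1/(1 + 0.015136 + 0.064565) = 1/1.0797 = 0.9262; α₂ = α₁·K2/[H⁺] = 0.05980
α₁ + 2α₂ = 1.0458
DIC = CA / (α₁ + 2α₂) = 2.42 / 1.0458 = 2.31 mmol/kg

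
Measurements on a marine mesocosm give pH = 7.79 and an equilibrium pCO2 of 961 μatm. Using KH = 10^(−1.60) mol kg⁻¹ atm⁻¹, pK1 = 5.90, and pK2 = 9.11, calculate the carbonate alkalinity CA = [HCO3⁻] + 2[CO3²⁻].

[CO2*] = KH · pCO2 = 10^(−1.60) × 961×10^-6 = 2.414×10^-5 mol/kg
α₀ = 1/(1 + K1/[H⁺] + K1K2/[H⁺]²) = 1/(1 + 10^+1.89 + 10^+0.57) = 0.01214
DIC = [CO2*]/α₀ = 2.414×10^-5 / 0.01214 = 1.988 mmol/kg
CA = (α₁ + 2α₂)·DIC = (0.9427 + 2×0.04512) × 1.988 = 2.05 mmol/kg

CA = 2.05 mmol/kg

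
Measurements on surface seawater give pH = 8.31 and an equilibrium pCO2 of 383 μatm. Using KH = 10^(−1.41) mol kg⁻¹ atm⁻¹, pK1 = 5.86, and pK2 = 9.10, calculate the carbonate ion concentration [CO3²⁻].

[CO3²⁻] = 0.681 mmol/kg

[CO2*] = KH · pCO2 = 10^(−1.41) × 383×10^-6 = 1.490×10^-5 mol/kg
α₀ = 1/(1 + K1/[H⁺] + K1K2/[H⁺]²) = 1/(1 + 10^+2.45 + 10^+1.66) = 0.003044
DIC = [CO2*]/α₀ = 1.490×10^-5 / 0.003044 = 4.895 mmol/kg
[CO3²⁻] = α₂·DIC; α₂ = 0.1391, so [CO3²⁻] = 0.1391 × 4.895 = 0.681 mmol/kg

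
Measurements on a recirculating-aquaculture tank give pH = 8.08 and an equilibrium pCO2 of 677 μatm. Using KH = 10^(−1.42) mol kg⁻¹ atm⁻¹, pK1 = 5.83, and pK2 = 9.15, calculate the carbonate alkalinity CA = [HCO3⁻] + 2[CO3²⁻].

[CO2*] = KH · pCO2 = 10^(−1.42) × 677×10^-6 = 2.574×10^-5 mol/kg
α₀ = 1/(1 + K1/[H⁺] + K1K2/[H⁺]²) = 1/(1 + 10^+2.25 + 10^+1.18) = 0.005156
DIC = [CO2*]/α₀ = 2.574×10^-5 / 0.005156 = 4.992 mmol/kg
CA = (α₁ + 2α₂)·DIC = (0.9168 + 2×0.07803) × 4.992 = 5.36 mmol/kg

CA = 5.36 mmol/kg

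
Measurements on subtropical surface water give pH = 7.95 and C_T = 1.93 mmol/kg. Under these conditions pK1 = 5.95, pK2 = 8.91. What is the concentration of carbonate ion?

[CO3²⁻] = 0.189 mmol/kg

α₂ = 1 / (1 + [H⁺]/K2 + [H⁺]²/(K1K2)) = 1 / (1 + 10^+0.96 + 10^-1.04)
   = 1 / (1 + 9.1201 + 0.091201) = 1/10.211 = 0.09793
[CO3²⁻] = α₂ × DIC = 0.09793 × 1.93 = 0.189 mmol/kg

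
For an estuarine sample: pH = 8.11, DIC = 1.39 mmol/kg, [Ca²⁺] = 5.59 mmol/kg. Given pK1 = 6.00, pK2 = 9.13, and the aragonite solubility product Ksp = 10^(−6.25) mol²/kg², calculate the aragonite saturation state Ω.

α₂ = 1 / (1 + [H⁺]/K2 + [H⁺]²/(K1K2)) = 1 / (1 + 10^+1.02 + 10^-1.09)
   = 1 / (1 + 10.471 + 0.081283) = 1/11.553 = 0.08656
[CO3²⁻] = α₂ × DIC = 0.08656 × 1.39 = 0.1203 mmol/kg
Ksp = 10^(−6.25) = 5.623×10^-7
Ω = [Ca²⁺][CO3²⁻]/Ksp = (5.59×10^-3)(1.203×10^-4) / 5.623×10^-7 = 1.20

Ω = 1.20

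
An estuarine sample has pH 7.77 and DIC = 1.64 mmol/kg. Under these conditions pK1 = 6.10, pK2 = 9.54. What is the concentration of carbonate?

α₂ = 1 / (1 + [H⁺]/K2 + [H⁺]²/(K1K2)) = 1 / (1 + 10^+1.77 + 10^+0.10)
   = 1 / (1 + 58.884 + 1.2589) = 1/61.143 = 0.01636
[CO3²⁻] = α₂ × DIC = 0.01636 × 1.64 = 0.0268 mmol/kg

[CO3²⁻] = 0.0268 mmol/kg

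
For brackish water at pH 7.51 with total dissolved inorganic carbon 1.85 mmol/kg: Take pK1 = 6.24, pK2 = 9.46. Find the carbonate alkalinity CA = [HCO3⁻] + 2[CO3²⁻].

CA = [HCO3⁻] + 2[CO3²⁻] = (α₁ + 2α₂)·DIC
At pH 7.51: [H⁺]/K1 = 10^-1.27 = 0.053703, K2/[H⁺] = 10^-1.95 = 0.011220
α₁ = 1/(1 + 0.053703 + 0.011220) = 1/1.0649 = 0.9390; α₂ = α₁·K2/[H⁺] = 0.01054
α₁ + 2α₂ = 0.9601
CA = 0.9601 × 1.85 = 1.78 mmol/kg

CA = 1.78 mmol/kg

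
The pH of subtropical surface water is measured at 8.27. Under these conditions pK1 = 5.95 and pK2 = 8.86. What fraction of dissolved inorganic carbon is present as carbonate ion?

α₂ = 1 / (1 + [H⁺]/K2 + [H⁺]²/(K1K2)) = 1 / (1 + 10^+0.59 + 10^-1.73)
   = 1 / (1 + 3.8905 + 0.018621) = 1/4.9091 = 0.2037

α₂ = 0.204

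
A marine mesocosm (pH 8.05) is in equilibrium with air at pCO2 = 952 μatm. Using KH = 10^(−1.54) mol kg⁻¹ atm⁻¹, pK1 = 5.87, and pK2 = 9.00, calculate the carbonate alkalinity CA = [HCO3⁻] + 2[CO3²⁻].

CA = 5.09 mmol/kg

[CO2*] = KH · pCO2 = 10^(−1.54) × 952×10^-6 = 2.746×10^-5 mol/kg
α₀ = 1/(1 + K1/[H⁺] + K1K2/[H⁺]²) = 1/(1 + 10^+2.18 + 10^+1.23) = 0.005905
DIC = [CO2*]/α₀ = 2.746×10^-5 / 0.005905 = 4.649 mmol/kg
CA = (α₁ + 2α₂)·DIC = (0.8938 + 2×0.1003) × 4.649 = 5.09 mmol/kg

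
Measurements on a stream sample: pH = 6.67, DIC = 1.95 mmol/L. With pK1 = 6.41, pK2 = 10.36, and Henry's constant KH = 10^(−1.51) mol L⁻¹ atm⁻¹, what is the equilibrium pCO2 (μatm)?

α₀ = 1 / (1 + K1/[H⁺] + K1K2/[H⁺]²) = 1 / (1 + 10^+0.26 + 10^-3.43)
   = 1 / (1 + 1.8197 + 0.00037154) = 1/2.8201 = 0.3546
[CO2*] = α₀ × DIC = 0.3546 × 1.95 = 0.6915 mmol/L
pCO2 = [CO2*]/KH = 6.915×10^-4 / 3.090×10^-2 = 2.24×10^4 μatm

pCO2 = 2.24×10^4 μatm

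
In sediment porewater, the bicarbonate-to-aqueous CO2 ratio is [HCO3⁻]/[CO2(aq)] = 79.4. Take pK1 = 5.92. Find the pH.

pH = 7.82

From K1 = [H⁺][HCO3⁻]/[CO2(aq)]:  pH = pK1 + log₁₀([HCO3⁻]/[CO2(aq)])
log₁₀(79.4) = +1.900
pH = 5.92 + (+1.900) = 7.82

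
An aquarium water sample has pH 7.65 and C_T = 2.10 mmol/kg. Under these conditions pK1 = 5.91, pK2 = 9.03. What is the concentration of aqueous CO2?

α₀ = 1 / (1 + K1/[H⁺] + K1K2/[H⁺]²) = 1 / (1 + 10^+1.74 + 10^+0.36)
   = 1 / (1 + 54.954 + 2.2909) = 1/58.245 = 0.01717
[CO2*] = α₀ × DIC = 0.01717 × 2.10 = 0.0361 mmol/kg

[CO2*] = 0.0361 mmol/kg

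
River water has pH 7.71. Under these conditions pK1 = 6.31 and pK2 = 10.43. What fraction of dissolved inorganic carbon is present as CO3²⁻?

α₂ = 1 / (1 + [H⁺]/K2 + [H⁺]²/(K1K2)) = 1 / (1 + 10^+2.72 + 10^+1.32)
   = 1 / (1 + 524.81 + 20.893) = 1/546.70 = 0.001829

α₂ = 0.00183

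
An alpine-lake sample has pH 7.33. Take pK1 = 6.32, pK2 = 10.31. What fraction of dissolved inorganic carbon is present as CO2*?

α₀ = 1 / (1 + K1/[H⁺] + K1K2/[H⁺]²) = 1 / (1 + 10^+1.01 + 10^-1.97)
   = 1 / (1 + 10.233 + 0.010715) = 1/11.244 = 0.08894

α₀ = 0.0889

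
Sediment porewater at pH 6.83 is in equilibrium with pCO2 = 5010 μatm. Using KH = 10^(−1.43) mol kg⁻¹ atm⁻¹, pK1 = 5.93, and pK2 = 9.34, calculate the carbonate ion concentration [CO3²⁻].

[CO2*] = KH · pCO2 = 10^(−1.43) × 5010×10^-6 = 1.861×10^-4 mol/kg
α₀ = 1/(1 + K1/[H⁺] + K1K2/[H⁺]²) = 1/(1 + 10^+0.90 + 10^-1.61) = 0.1115
DIC = [CO2*]/α₀ = 1.861×10^-4 / 0.1115 = 1.669 mmol/kg
[CO3²⁻] = α₂·DIC; α₂ = 0.002737, so [CO3²⁻] = 0.002737 × 1.669 = 0.00457 mmol/kg = 4.57 μmol/kg

[CO3²⁻] = 4.57 μmol/kg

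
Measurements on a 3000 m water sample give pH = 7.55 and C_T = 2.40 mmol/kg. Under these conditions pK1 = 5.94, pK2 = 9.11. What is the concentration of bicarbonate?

α₁ = 1 / (1 + [H⁺]/K1 + K2/[H⁺]) = 1 / (1 + 10^-1.61 + 10^-1.56)
   = 1 / (1 + 0.024547 + 0.027542) = 1/1.0521 = 0.9505
[HCO3⁻] = α₁ × DIC = 0.9505 × 2.40 = 2.28 mmol/kg

[HCO3⁻] = 2.28 mmol/kg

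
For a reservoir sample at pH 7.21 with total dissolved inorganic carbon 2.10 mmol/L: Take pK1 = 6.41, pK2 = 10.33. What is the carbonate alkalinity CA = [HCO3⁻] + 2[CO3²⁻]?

CA = 1.81 mmol/L

CA = [HCO3⁻] + 2[CO3²⁻] = (α₁ + 2α₂)·DIC
At pH 7.21: [H⁺]/K1 = 10^-0.80 = 0.15849, K2/[H⁺] = 10^-3.12 = 0.00075858
α₁ = 1/(1 + 0.15849 + 0.00075858) = 1/1.1592 = 0.8626; α₂ = α₁·K2/[H⁺] = 0.0006544
α₁ + 2α₂ = 0.8639
CA = 0.8639 × 2.10 = 1.81 mmol/L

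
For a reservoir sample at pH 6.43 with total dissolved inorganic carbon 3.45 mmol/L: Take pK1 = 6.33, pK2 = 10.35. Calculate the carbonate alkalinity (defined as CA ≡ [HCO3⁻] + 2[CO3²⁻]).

CA = [HCO3⁻] + 2[CO3²⁻] = (α₁ + 2α₂)·DIC
At pH 6.43: [H⁺]/K1 = 10^-0.10 = 0.79433, K2/[H⁺] = 10^-3.92 = 0.00012023
α₁ = 1/(1 + 0.79433 + 0.00012023) = 1/1.7944 = 0.5573; α₂ = α₁·K2/[H⁺] = 6.700×10^-5
α₁ + 2α₂ = 0.5574
CA = 0.5574 × 3.45 = 1.92 mmol/L

CA = 1.92 mmol/L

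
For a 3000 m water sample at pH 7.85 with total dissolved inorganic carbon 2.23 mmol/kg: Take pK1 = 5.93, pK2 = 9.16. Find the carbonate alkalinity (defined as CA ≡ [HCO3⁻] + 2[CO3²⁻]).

CA = [HCO3⁻] + 2[CO3²⁻] = (α₁ + 2α₂)·DIC
At pH 7.85: [H⁺]/K1 = 10^-1.92 = 0.012023, K2/[H⁺] = 10^-1.31 = 0.048978
α₁ = 1/(1 + 0.012023 + 0.048978) = 1/1.0610 = 0.9425; α₂ = α₁·K2/[H⁺] = 0.04616
α₁ + 2α₂ = 1.0348
CA = 1.0348 × 2.23 = 2.31 mmol/kg

CA = 2.31 mmol/kg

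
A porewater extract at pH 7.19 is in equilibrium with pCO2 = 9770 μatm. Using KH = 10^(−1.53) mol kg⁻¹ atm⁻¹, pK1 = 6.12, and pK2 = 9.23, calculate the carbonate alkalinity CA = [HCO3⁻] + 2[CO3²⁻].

[CO2*] = KH · pCO2 = 10^(−1.53) × 9770×10^-6 = 2.883×10^-4 mol/kg
α₀ = 1/(1 + K1/[H⁺] + K1K2/[H⁺]²) = 1/(1 + 10^+1.07 + 10^-0.97) = 0.07778
DIC = [CO2*]/α₀ = 2.883×10^-4 / 0.07778 = 3.707 mmol/kg
CA = (α₁ + 2α₂)·DIC = (0.9139 + 2×0.008335) × 3.707 = 3.45 mmol/kg

CA = 3.45 mmol/kg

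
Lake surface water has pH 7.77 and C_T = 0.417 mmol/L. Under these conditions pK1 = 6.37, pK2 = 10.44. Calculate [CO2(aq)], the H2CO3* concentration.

α₀ = 1 / (1 + K1/[H⁺] + K1K2/[H⁺]²) = 1 / (1 + 10^+1.40 + 10^-1.27)
   = 1 / (1 + 25.119 + 0.053703) = 1/26.173 = 0.03821
[CO2*] = α₀ × DIC = 0.03821 × 0.417 = 0.0159 mmol/L = 15.9 μmol/L

[CO2*] = 15.9 μmol/L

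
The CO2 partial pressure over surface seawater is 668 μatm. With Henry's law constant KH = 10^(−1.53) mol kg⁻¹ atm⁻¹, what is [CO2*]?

KH = 10^(−1.53) = 2.951×10^-2 mol kg⁻¹ atm⁻¹
[CO2*] = KH · pCO2 = 2.951×10^-2 × 668×10^-6 atm = 1.97×10^-5 mol/kg

[CO2*] = 19.7 μmol/kg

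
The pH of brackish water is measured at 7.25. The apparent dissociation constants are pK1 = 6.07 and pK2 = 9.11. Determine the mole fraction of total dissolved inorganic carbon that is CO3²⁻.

α₂ = 0.0128

α₂ = 1 / (1 + [H⁺]/K2 + [H⁺]²/(K1K2)) = 1 / (1 + 10^+1.86 + 10^+0.68)
   = 1 / (1 + 72.444 + 4.7863) = 1/78.230 = 0.01278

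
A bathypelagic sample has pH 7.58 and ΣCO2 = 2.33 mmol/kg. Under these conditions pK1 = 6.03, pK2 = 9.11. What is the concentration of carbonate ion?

α₂ = 1 / (1 + [H⁺]/K2 + [H⁺]²/(K1K2)) = 1 / (1 + 10^+1.53 + 10^-0.02)
   = 1 / (1 + 33.884 + 0.95499) = 1/35.839 = 0.02790
[CO3²⁻] = α₂ × DIC = 0.02790 × 2.33 = 0.0650 mmol/kg

[CO3²⁻] = 0.0650 mmol/kg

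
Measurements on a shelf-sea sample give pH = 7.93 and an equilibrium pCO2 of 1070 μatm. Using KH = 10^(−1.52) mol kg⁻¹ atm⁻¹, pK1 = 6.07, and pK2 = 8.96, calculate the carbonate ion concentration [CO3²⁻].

[CO2*] = KH · pCO2 = 10^(−1.52) × 1070×10^-6 = 3.231×10^-5 mol/kg
α₀ = 1/(1 + K1/[H⁺] + K1K2/[H⁺]²) = 1/(1 + 10^+1.86 + 10^+0.83) = 0.01247
DIC = [CO2*]/α₀ = 3.231×10^-5 / 0.01247 = 2.592 mmol/kg
[CO3²⁻] = α₂·DIC; α₂ = 0.08429, so [CO3²⁻] = 0.08429 × 2.592 = 0.218 mmol/kg

[CO3²⁻] = 0.218 mmol/kg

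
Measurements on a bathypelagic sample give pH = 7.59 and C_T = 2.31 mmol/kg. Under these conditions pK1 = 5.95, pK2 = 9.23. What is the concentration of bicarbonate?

[HCO3⁻] = 2.21 mmol/kg

α₁ = 1 / (1 + [H⁺]/K1 + K2/[H⁺]) = 1 / (1 + 10^-1.64 + 10^-1.64)
   = 1 / (1 + 0.022909 + 0.022909) = 1/1.0458 = 0.9562
[HCO3⁻] = α₁ × DIC = 0.9562 × 2.31 = 2.21 mmol/kg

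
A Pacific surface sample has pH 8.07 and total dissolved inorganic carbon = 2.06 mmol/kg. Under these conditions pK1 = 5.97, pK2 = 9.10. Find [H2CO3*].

α₀ = 1 / (1 + K1/[H⁺] + K1K2/[H⁺]²) = 1 / (1 + 10^+2.10 + 10^+1.07)
   = 1 / (1 + 125.89 + 11.749) = 1/138.64 = 0.007213
[CO2*] = α₀ × DIC = 0.007213 × 2.06 = 0.0149 mmol/kg = 14.9 μmol/kg

[CO2*] = 14.9 μmol/kg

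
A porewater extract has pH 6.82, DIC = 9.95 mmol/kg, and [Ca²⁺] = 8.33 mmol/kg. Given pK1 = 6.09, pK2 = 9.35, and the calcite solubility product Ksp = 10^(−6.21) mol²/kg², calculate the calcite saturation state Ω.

Ω = 0.334

α₂ = 1 / (1 + [H⁺]/K2 + [H⁺]²/(K1K2)) = 1 / (1 + 10^+2.53 + 10^+1.80)
   = 1 / (1 + 338.84 + 63.096) = 1/402.94 = 0.002482
[CO3²⁻] = α₂ × DIC = 0.002482 × 9.95 = 0.02469 mmol/kg
Ksp = 10^(−6.21) = 6.166×10^-7
Ω = [Ca²⁺][CO3²⁻]/Ksp = (8.33×10^-3)(2.469×10^-5) / 6.166×10^-7 = 0.334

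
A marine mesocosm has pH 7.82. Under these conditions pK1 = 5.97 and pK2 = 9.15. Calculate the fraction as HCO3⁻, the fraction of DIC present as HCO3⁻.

α₁ = 0.943

α₁ = 1 / (1 + [H⁺]/K1 + K2/[H⁺]) = 1 / (1 + 10^-1.85 + 10^-1.33)
   = 1 / (1 + 0.014125 + 0.046774) = 1/1.0609 = 0.9426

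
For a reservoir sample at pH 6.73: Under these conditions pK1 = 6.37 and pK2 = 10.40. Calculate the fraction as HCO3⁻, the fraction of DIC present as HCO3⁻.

α₁ = 0.696

α₁ = 1 / (1 + [H⁺]/K1 + K2/[H⁺]) = 1 / (1 + 10^-0.36 + 10^-3.67)
   = 1 / (1 + 0.43652 + 0.00021380) = 1/1.4367 = 0.6960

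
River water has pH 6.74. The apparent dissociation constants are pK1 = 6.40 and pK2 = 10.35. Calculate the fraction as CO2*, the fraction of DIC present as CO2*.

α₀ = 0.314

α₀ = 1 / (1 + K1/[H⁺] + K1K2/[H⁺]²) = 1 / (1 + 10^+0.34 + 10^-3.27)
   = 1 / (1 + 2.1878 + 0.00053703) = 1/3.1883 = 0.3136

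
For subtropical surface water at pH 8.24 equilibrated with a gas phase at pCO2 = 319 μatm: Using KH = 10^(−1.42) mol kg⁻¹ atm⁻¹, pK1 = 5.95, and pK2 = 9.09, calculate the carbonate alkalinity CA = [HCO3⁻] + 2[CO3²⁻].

CA = 3.03 mmol/kg

[CO2*] = KH · pCO2 = 10^(−1.42) × 319×10^-6 = 1.213×10^-5 mol/kg
α₀ = 1/(1 + K1/[H⁺] + K1K2/[H⁺]²) = 1/(1 + 10^+2.29 + 10^+1.44) = 0.004474
DIC = [CO2*]/α₀ = 1.213×10^-5 / 0.004474 = 2.711 mmol/kg
CA = (α₁ + 2α₂)·DIC = (0.8723 + 2×0.1232) × 2.711 = 3.03 mmol/kg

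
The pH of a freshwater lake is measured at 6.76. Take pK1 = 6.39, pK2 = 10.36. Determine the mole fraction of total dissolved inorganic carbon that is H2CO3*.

α₀ = 1 / (1 + K1/[H⁺] + K1K2/[H⁺]²) = 1 / (1 + 10^+0.37 + 10^-3.23)
   = 1 / (1 + 2.3442 + 0.00058884) = 1/3.3448 = 0.2990

α₀ = 0.299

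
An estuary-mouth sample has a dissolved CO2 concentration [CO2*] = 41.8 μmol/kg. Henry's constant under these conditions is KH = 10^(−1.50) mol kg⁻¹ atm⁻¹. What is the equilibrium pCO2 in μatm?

KH = 10^(−1.50) = 3.162×10^-2 mol kg⁻¹ atm⁻¹
pCO2 = [CO2*]/KH = 41.8×10^-6 / 3.162×10^-2 = 1.32×10^-3 atm = 1320 μatm

pCO2 = 1320 μatm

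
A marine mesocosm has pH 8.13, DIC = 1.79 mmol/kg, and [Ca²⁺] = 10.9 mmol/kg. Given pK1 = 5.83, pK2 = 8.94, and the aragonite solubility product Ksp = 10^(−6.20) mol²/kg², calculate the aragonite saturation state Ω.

α₂ = 1 / (1 + [H⁺]/K2 + [H⁺]²/(K1K2)) = 1 / (1 + 10^+0.81 + 10^-1.49)
   = 1 / (1 + 6.4565 + 0.032359) = 1/7.4889 = 0.1335
[CO3²⁻] = α₂ × DIC = 0.1335 × 1.79 = 0.2390 mmol/kg
Ksp = 10^(−6.20) = 6.310×10^-7
Ω = [Ca²⁺][CO3²⁻]/Ksp = (10.9×10^-3)(2.390×10^-4) / 6.310×10^-7 = 4.13

Ω = 4.13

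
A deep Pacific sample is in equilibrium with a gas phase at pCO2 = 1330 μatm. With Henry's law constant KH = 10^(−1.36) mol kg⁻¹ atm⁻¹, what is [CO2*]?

[CO2*] = 58.1 μmol/kg

KH = 10^(−1.36) = 4.365×10^-2 mol kg⁻¹ atm⁻¹
[CO2*] = KH · pCO2 = 4.365×10^-2 × 1330×10^-6 atm = 5.81×10^-5 mol/kg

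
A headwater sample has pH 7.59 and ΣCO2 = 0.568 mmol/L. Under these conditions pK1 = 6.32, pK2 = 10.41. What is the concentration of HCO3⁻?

[HCO3⁻] = 0.538 mmol/L

α₁ = 1 / (1 + [H⁺]/K1 + K2/[H⁺]) = 1 / (1 + 10^-1.27 + 10^-2.82)
   = 1 / (1 + 0.053703 + 0.0015136) = 1/1.0552 = 0.9477
[HCO3⁻] = α₁ × DIC = 0.9477 × 0.568 = 0.538 mmol/L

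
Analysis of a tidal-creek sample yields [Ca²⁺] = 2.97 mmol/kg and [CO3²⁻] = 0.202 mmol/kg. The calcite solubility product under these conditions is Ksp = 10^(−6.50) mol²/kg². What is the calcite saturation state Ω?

Ω = 1.90

Ksp = 10^(−6.50) = 3.162×10^-7
Ω = [Ca²⁺][CO3²⁻]/Ksp = (2.97×10^-3)(0.202×10^-3) / 3.162×10^-7 = 1.90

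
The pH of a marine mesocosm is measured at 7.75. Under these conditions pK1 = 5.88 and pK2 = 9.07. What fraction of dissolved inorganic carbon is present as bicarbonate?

α₁ = 0.942

α₁ = 1 / (1 + [H⁺]/K1 + K2/[H⁺]) = 1 / (1 + 10^-1.87 + 10^-1.32)
   = 1 / (1 + 0.013490 + 0.047863) = 1/1.0614 = 0.9422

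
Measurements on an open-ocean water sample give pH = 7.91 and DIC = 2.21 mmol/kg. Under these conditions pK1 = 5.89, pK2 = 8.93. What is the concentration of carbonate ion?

α₂ = 1 / (1 + [H⁺]/K2 + [H⁺]²/(K1K2)) = 1 / (1 + 10^+1.02 + 10^-1.00)
   = 1 / (1 + 10.471 + 0.10000) = 1/11.571 = 0.08642
[CO3²⁻] = α₂ × DIC = 0.08642 × 2.21 = 0.191 mmol/kg

[CO3²⁻] = 0.191 mmol/kg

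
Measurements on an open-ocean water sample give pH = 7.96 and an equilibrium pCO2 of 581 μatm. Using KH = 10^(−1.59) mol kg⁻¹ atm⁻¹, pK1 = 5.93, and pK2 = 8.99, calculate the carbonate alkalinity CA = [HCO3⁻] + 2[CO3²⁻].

[CO2*] = KH · pCO2 = 10^(−1.59) × 581×10^-6 = 1.493×10^-5 mol/kg
α₀ = 1/(1 + K1/[H⁺] + K1K2/[H⁺]²) = 1/(1 + 10^+2.03 + 10^+1.00) = 0.008464
DIC = [CO2*]/α₀ = 1.493×10^-5 / 0.008464 = 1.764 mmol/kg
CA = (α₁ + 2α₂)·DIC = (0.9069 + 2×0.08464) × 1.764 = 1.90 mmol/kg

CA = 1.90 mmol/kg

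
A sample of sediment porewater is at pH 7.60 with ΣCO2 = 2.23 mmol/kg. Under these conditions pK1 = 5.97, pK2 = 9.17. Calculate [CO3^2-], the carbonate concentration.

α₂ = 1 / (1 + [H⁺]/K2 + [H⁺]²/(K1K2)) = 1 / (1 + 10^+1.57 + 10^-0.06)
   = 1 / (1 + 37.154 + 0.87096) = 1/39.024 = 0.02562
[CO3²⁻] = α₂ × DIC = 0.02562 × 2.23 = 0.0571 mmol/kg

[CO3²⁻] = 0.0571 mmol/kg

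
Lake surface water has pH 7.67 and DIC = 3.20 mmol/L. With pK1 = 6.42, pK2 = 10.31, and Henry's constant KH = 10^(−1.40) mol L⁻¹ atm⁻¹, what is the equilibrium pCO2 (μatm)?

α₀ = 1 / (1 + K1/[H⁺] + K1K2/[H⁺]²) = 1 / (1 + 10^+1.25 + 10^-1.39)
   = 1 / (1 + 17.783 + 0.040738) = 1/18.824 = 0.05312
[CO2*] = α₀ × DIC = 0.05312 × 3.20 = 0.1700 mmol/L
pCO2 = [CO2*]/KH = 1.700×10^-4 / 3.981×10^-2 = 4270 μatm

pCO2 = 4270 μatm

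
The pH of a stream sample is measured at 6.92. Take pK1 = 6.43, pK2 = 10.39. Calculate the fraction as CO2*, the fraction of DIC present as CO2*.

α₀ = 0.244

α₀ = 1 / (1 + K1/[H⁺] + K1K2/[H⁺]²) = 1 / (1 + 10^+0.49 + 10^-2.98)
   = 1 / (1 + 3.0903 + 0.0010471) = 1/4.0913 = 0.2444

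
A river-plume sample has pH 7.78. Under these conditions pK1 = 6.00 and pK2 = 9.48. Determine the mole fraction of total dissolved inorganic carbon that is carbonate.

α₂ = 0.0192

α₂ = 1 / (1 + [H⁺]/K2 + [H⁺]²/(K1K2)) = 1 / (1 + 10^+1.70 + 10^-0.08)
   = 1 / (1 + 50.119 + 0.83176) = 1/51.950 = 0.01925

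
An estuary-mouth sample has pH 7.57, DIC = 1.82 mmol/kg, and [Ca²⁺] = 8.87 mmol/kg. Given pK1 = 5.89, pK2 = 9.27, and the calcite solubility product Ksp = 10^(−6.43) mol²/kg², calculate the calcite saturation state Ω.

α₂ = 1 / (1 + [H⁺]/K2 + [H⁺]²/(K1K2)) = 1 / (1 + 10^+1.70 + 10^+0.02)
   = 1 / (1 + 50.119 + 1.0471) = 1/52.166 = 0.01917
[CO3²⁻] = α₂ × DIC = 0.01917 × 1.82 = 0.03489 mmol/kg
Ksp = 10^(−6.43) = 3.715×10^-7
Ω = [Ca²⁺][CO3²⁻]/Ksp = (8.87×10^-3)(3.489×10^-5) / 3.715×10^-7 = 0.833

Ω = 0.833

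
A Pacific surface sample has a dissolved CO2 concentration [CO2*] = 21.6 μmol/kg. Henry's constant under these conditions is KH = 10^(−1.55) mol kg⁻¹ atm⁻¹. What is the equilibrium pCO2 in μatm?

KH = 10^(−1.55) = 2.818×10^-2 mol kg⁻¹ atm⁻¹
pCO2 = [CO2*]/KH = 21.6×10^-6 / 2.818×10^-2 = 7.66×10^-4 atm = 766 μatm

pCO2 = 766 μatm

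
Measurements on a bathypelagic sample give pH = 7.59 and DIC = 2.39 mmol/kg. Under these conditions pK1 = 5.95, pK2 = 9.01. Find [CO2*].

α₀ = 1 / (1 + K1/[H⁺] + K1K2/[H⁺]²) = 1 / (1 + 10^+1.64 + 10^+0.22)
   = 1 / (1 + 43.652 + 1.6596) = 1/46.311 = 0.02159
[CO2*] = α₀ × DIC = 0.02159 × 2.39 = 0.0516 mmol/kg

[CO2*] = 0.0516 mmol/kg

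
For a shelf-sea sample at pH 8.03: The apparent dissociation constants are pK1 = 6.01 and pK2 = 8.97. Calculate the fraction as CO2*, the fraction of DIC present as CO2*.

α₀ = 1 / (1 + K1/[H⁺] + K1K2/[H⁺]²) = 1 / (1 + 10^+2.02 + 10^+1.08)
   = 1 / (1 + 104.71 + 12.023) = 1/117.74 = 0.008494

α₀ = 0.00849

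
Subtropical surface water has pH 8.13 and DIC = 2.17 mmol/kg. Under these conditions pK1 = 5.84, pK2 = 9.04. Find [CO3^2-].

α₂ = 1 / (1 + [H⁺]/K2 + [H⁺]²/(K1K2)) = 1 / (1 + 10^+0.91 + 10^-1.38)
   = 1 / (1 + 8.1283 + 0.041687) = 1/9.1700 = 0.1091
[CO3²⁻] = α₂ × DIC = 0.1091 × 2.17 = 0.237 mmol/kg

[CO3²⁻] = 0.237 mmol/kg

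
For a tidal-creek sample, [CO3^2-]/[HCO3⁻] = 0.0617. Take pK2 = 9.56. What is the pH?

From K2 = [H⁺][CO3^2-]/[HCO3⁻]:  pH = pK2 + log₁₀([CO3^2-]/[HCO3⁻])
log₁₀(0.0617) = -1.210
pH = 9.56 + (-1.210) = 8.35

pH = 8.35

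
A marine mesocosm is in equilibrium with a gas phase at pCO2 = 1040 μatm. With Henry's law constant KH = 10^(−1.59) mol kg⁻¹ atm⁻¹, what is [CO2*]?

KH = 10^(−1.59) = 2.570×10^-2 mol kg⁻¹ atm⁻¹
[CO2*] = KH · pCO2 = 2.570×10^-2 × 1040×10^-6 atm = 2.67×10^-5 mol/kg

[CO2*] = 26.7 μmol/kg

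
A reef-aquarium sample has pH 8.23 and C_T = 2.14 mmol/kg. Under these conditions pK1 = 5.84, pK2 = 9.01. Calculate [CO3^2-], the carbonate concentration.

α₂ = 1 / (1 + [H⁺]/K2 + [H⁺]²/(K1K2)) = 1 / (1 + 10^+0.78 + 10^-1.61)
   = 1 / (1 + 6.0256 + 0.024547) = 1/7.0501 = 0.1418
[CO3²⁻] = α₂ × DIC = 0.1418 × 2.14 = 0.304 mmol/kg

[CO3²⁻] = 0.304 mmol/kg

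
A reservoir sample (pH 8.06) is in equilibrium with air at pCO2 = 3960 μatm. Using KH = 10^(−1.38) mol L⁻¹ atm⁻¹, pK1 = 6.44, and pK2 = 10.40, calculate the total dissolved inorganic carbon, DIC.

DIC = 7.08 mmol/L

[CO2*] = KH · pCO2 = 10^(−1.38) × 3960×10^-6 = 1.651×10^-4 mol/L
α₀ = 1/(1 + K1/[H⁺] + K1K2/[H⁺]²) = 1/(1 + 10^+1.62 + 10^-0.72) = 0.02332
DIC = [CO2*]/α₀ = 1.651×10^-4 / 0.02332 = 7.08 mmol/L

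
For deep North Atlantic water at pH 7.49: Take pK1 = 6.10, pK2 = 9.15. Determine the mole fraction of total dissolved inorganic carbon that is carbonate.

α₂ = 1 / (1 + [H⁺]/K2 + [H⁺]²/(K1K2)) = 1 / (1 + 10^+1.66 + 10^+0.27)
   = 1 / (1 + 45.709 + 1.8621) = 1/48.571 = 0.02059

α₂ = 0.0206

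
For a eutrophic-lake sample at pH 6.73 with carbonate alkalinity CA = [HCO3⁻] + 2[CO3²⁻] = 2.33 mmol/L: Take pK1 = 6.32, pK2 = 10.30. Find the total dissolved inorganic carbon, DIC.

DIC = 3.24 mmol/L

CA = [HCO3⁻] + 2[CO3²⁻] = (α₁ + 2α₂)·DIC
At pH 6.73: [H⁺]/K1 = 10^-0.41 = 0.38905, K2/[H⁺] = 10^-3.57 = 0.00026915
α₁ = 1/(1 + 0.38905 + 0.00026915) = 1/1.3893 = 0.7198; α₂ = α₁·K2/[H⁺] = 0.0001937
α₁ + 2α₂ = 0.7202
DIC = CA / (α₁ + 2α₂) = 2.33 / 0.7202 = 3.24 mmol/L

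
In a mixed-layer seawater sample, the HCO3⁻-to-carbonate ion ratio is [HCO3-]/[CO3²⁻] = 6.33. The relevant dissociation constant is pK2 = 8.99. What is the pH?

From K2 = [H⁺][CO3²⁻]/[HCO3-]:  pH = pK2 − log₁₀([HCO3-]/[CO3²⁻])
log₁₀(6.33) = +0.801
pH = 8.99 − (+0.801) = 8.19

pH = 8.19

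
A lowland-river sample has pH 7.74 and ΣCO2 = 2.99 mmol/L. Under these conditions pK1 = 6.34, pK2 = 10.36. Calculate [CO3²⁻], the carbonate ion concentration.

[CO3²⁻] = 6.88 μmol/L

α₂ = 1 / (1 + [H⁺]/K2 + [H⁺]²/(K1K2)) = 1 / (1 + 10^+2.62 + 10^+1.22)
   = 1 / (1 + 416.87 + 16.596) = 1/434.47 = 0.002302
[CO3²⁻] = α₂ × DIC = 0.002302 × 2.99 = 0.00688 mmol/L = 6.88 μmol/L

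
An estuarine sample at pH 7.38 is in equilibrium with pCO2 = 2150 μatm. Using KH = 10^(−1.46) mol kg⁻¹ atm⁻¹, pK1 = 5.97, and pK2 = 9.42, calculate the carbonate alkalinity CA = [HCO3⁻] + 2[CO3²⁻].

[CO2*] = KH · pCO2 = 10^(−1.46) × 2150×10^-6 = 7.455×10^-5 mol/kg
α₀ = 1/(1 + K1/[H⁺] + K1K2/[H⁺]²) = 1/(1 + 10^+1.41 + 10^-0.63) = 0.03712
DIC = [CO2*]/α₀ = 7.455×10^-5 / 0.03712 = 2.008 mmol/kg
CA = (α₁ + 2α₂)·DIC = (0.9542 + 2×0.008702) × 2.008 = 1.95 mmol/kg

CA = 1.95 mmol/kg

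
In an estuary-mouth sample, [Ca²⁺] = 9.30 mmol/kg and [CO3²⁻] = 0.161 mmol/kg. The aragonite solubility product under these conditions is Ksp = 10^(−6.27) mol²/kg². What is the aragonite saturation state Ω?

Ω = 2.79

Ksp = 10^(−6.27) = 5.370×10^-7
Ω = [Ca²⁺][CO3²⁻]/Ksp = (9.30×10^-3)(0.161×10^-3) / 5.370×10^-7 = 2.79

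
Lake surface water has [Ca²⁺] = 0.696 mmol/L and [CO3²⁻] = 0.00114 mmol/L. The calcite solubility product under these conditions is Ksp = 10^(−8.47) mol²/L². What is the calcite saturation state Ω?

Ksp = 10^(−8.47) = 3.388×10^-9
Ω = [Ca²⁺][CO3²⁻]/Ksp = (0.696×10^-3)(0.00114×10^-3) / 3.388×10^-9 = 0.234

Ω = 0.234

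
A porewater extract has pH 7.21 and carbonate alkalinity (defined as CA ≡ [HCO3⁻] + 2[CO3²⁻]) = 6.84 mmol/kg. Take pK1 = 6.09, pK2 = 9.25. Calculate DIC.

CA = [HCO3⁻] + 2[CO3²⁻] = (α₁ + 2α₂)·DIC
At pH 7.21: [H⁺]/K1 = 10^-1.12 = 0.075858, K2/[H⁺] = 10^-2.04 = 0.0091201
α₁ = 1/(1 + 0.075858 + 0.0091201) = 1/1.0850 = 0.9217; α₂ = α₁·K2/[H⁺] = 0.008406
α₁ + 2α₂ = 0.9385
DIC = CA / (α₁ + 2α₂) = 6.84 / 0.9385 = 7.29 mmol/kg

DIC = 7.29 mmol/kg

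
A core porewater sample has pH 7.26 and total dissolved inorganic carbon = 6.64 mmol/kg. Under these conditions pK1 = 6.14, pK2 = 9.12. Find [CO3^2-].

[CO3²⁻] = 0.0841 mmol/kg

α₂ = 1 / (1 + [H⁺]/K2 + [H⁺]²/(K1K2)) = 1 / (1 + 10^+1.86 + 10^+0.74)
   = 1 / (1 + 72.444 + 5.4954) = 1/78.939 = 0.01267
[CO3²⁻] = α₂ × DIC = 0.01267 × 6.64 = 0.0841 mmol/kg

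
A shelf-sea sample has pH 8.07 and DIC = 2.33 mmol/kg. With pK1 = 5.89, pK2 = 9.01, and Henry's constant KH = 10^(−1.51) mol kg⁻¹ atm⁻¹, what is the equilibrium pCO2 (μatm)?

pCO2 = 444 μatm

α₀ = 1 / (1 + K1/[H⁺] + K1K2/[H⁺]²) = 1 / (1 + 10^+2.18 + 10^+1.24)
   = 1 / (1 + 151.36 + 17.378) = 1/169.73 = 0.005892
[CO2*] = α₀ × DIC = 0.005892 × 2.33 = 0.01373 mmol/kg = 13.73 μmol/kg
pCO2 = [CO2*]/KH = 1.373×10^-5 / 3.090×10^-2 = 444 μatm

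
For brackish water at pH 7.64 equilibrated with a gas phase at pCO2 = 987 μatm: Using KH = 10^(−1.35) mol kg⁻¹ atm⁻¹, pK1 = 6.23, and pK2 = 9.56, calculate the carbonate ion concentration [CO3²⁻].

[CO2*] = KH · pCO2 = 10^(−1.35) × 987×10^-6 = 4.409×10^-5 mol/kg
α₀ = 1/(1 + K1/[H⁺] + K1K2/[H⁺]²) = 1/(1 + 10^+1.41 + 10^-0.51) = 0.03702
DIC = [CO2*]/α₀ = 4.409×10^-5 / 0.03702 = 1.191 mmol/kg
[CO3²⁻] = α₂·DIC; α₂ = 0.01144, so [CO3²⁻] = 0.01144 × 1.191 = 0.0136 mmol/kg = 13.6 μmol/kg

[CO3²⁻] = 13.6 μmol/kg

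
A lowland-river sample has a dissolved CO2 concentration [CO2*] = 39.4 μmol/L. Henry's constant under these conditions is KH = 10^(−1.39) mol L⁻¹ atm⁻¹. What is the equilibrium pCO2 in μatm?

KH = 10^(−1.39) = 4.074×10^-2 mol L⁻¹ atm⁻¹
pCO2 = [CO2*]/KH = 39.4×10^-6 / 4.074×10^-2 = 9.67×10^-4 atm = 967 μatm

pCO2 = 967 μatm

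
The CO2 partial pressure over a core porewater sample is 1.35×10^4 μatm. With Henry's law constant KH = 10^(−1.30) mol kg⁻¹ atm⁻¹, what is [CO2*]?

KH = 10^(−1.30) = 5.012×10^-2 mol kg⁻¹ atm⁻¹
[CO2*] = KH · pCO2 = 5.012×10^-2 × 1.35×10^4×10^-6 atm = 6.77×10^-4 mol/kg

[CO2*] = 677 μmol/kg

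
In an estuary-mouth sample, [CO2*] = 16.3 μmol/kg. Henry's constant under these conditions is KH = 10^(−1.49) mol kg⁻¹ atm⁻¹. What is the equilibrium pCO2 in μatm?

KH = 10^(−1.49) = 3.236×10^-2 mol kg⁻¹ atm⁻¹
pCO2 = [CO2*]/KH = 16.3×10^-6 / 3.236×10^-2 = 5.04×10^-4 atm = 504 μatm

pCO2 = 504 μatm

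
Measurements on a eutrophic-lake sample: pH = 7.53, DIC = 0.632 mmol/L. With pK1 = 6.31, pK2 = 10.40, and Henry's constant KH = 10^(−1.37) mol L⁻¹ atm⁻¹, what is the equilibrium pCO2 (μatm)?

α₀ = 1 / (1 + K1/[H⁺] + K1K2/[H⁺]²) = 1 / (1 + 10^+1.22 + 10^-1.65)
   = 1 / (1 + 16.596 + 0.022387) = 1/17.618 = 0.05676
[CO2*] = α₀ × DIC = 0.05676 × 0.632 = 0.03587 mmol/L
pCO2 = [CO2*]/KH = 3.587×10^-5 / 4.266×10^-2 = 841 μatm

pCO2 = 841 μatm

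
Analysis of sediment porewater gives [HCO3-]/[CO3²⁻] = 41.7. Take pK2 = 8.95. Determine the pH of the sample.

From K2 = [H⁺][CO3²⁻]/[HCO3-]:  pH = pK2 − log₁₀([HCO3-]/[CO3²⁻])
log₁₀(41.7) = +1.620
pH = 8.95 − (+1.620) = 7.33

pH = 7.33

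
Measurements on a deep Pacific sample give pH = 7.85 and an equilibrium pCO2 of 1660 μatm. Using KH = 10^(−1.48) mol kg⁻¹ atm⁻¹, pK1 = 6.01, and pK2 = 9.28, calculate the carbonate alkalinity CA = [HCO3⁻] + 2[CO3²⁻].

[CO2*] = KH · pCO2 = 10^(−1.48) × 1660×10^-6 = 5.497×10^-5 mol/kg
α₀ = 1/(1 + K1/[H⁺] + K1K2/[H⁺]²) = 1/(1 + 10^+1.84 + 10^+0.41) = 0.01375
DIC = [CO2*]/α₀ = 5.497×10^-5 / 0.01375 = 3.999 mmol/kg
CA = (α₁ + 2α₂)·DIC = (0.9509 + 2×0.03533) × 3.999 = 4.09 mmol/kg

CA = 4.09 mmol/kg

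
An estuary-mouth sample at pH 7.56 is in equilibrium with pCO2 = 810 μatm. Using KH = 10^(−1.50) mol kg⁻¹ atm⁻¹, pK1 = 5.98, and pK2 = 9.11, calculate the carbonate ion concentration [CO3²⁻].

[CO3²⁻] = 0.0274 mmol/kg

[CO2*] = KH · pCO2 = 10^(−1.50) × 810×10^-6 = 2.561×10^-5 mol/kg
α₀ = 1/(1 + K1/[H⁺] + K1K2/[H⁺]²) = 1/(1 + 10^+1.58 + 10^+0.03) = 0.02494
DIC = [CO2*]/α₀ = 2.561×10^-5 / 0.02494 = 1.027 mmol/kg
[CO3²⁻] = α₂·DIC; α₂ = 0.02673, so [CO3²⁻] = 0.02673 × 1.027 = 0.0274 mmol/kg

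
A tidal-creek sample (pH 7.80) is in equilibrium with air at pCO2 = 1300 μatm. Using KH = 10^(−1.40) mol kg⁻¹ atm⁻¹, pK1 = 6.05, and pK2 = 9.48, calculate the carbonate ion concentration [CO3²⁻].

[CO2*] = KH · pCO2 = 10^(−1.40) × 1300×10^-6 = 5.175×10^-5 mol/kg
α₀ = 1/(1 + K1/[H⁺] + K1K2/[H⁺]²) = 1/(1 + 10^+1.75 + 10^+0.07) = 0.01712
DIC = [CO2*]/α₀ = 5.175×10^-5 / 0.01712 = 3.023 mmol/kg
[CO3²⁻] = α₂·DIC; α₂ = 0.02011, so [CO3²⁻] = 0.02011 × 3.023 = 0.0608 mmol/kg

[CO3²⁻] = 0.0608 mmol/kg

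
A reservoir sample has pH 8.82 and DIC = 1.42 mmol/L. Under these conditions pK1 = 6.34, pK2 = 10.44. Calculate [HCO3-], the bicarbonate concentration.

[HCO3⁻] = 1.38 mmol/L

α₁ = 1 / (1 + [H⁺]/K1 + K2/[H⁺]) = 1 / (1 + 10^-2.48 + 10^-1.62)
   = 1 / (1 + 0.0033113 + 0.023988) = 1/1.0273 = 0.9734
[HCO3⁻] = α₁ × DIC = 0.9734 × 1.42 = 1.38 mmol/L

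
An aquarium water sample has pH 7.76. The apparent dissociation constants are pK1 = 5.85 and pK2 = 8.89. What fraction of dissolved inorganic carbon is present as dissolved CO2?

α₀ = 1 / (1 + K1/[H⁺] + K1K2/[H⁺]²) = 1 / (1 + 10^+1.91 + 10^+0.78)
   = 1 / (1 + 81.283 + 6.0256) = 1/88.309 = 0.01132

α₀ = 0.0113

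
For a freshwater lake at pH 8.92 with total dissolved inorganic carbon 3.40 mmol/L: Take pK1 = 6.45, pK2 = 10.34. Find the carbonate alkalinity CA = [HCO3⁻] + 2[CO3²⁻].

CA = 3.51 mmol/L

CA = [HCO3⁻] + 2[CO3²⁻] = (α₁ + 2α₂)·DIC
At pH 8.92: [H⁺]/K1 = 10^-2.47 = 0.0033884, K2/[H⁺] = 10^-1.42 = 0.038019
α₁ = 1/(1 + 0.0033884 + 0.038019) = 1/1.0414 = 0.9602; α₂ = α₁·K2/[H⁺] = 0.03651
α₁ + 2α₂ = 1.0333
CA = 1.0333 × 3.40 = 3.51 mmol/L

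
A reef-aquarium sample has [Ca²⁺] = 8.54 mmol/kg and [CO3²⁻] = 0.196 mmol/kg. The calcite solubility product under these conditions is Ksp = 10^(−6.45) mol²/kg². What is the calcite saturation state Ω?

Ω = 4.72

Ksp = 10^(−6.45) = 3.548×10^-7
Ω = [Ca²⁺][CO3²⁻]/Ksp = (8.54×10^-3)(0.196×10^-3) / 3.548×10^-7 = 4.72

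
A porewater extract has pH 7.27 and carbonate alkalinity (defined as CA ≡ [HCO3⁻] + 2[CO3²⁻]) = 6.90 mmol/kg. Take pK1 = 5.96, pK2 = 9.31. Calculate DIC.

DIC = 7.17 mmol/kg

CA = [HCO3⁻] + 2[CO3²⁻] = (α₁ + 2α₂)·DIC
At pH 7.27: [H⁺]/K1 = 10^-1.31 = 0.048978, K2/[H⁺] = 10^-2.04 = 0.0091201
α₁ = 1/(1 + 0.048978 + 0.0091201) = 1/1.0581 = 0.9451; α₂ = α₁·K2/[H⁺] = 0.008619
α₁ + 2α₂ = 0.9623
DIC = CA / (α₁ + 2α₂) = 6.90 / 0.9623 = 7.17 mmol/kg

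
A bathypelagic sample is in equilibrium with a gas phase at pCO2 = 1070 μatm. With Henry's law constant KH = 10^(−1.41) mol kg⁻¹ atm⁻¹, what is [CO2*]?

KH = 10^(−1.41) = 3.890×10^-2 mol kg⁻¹ atm⁻¹
[CO2*] = KH · pCO2 = 3.890×10^-2 × 1070×10^-6 atm = 4.16×10^-5 mol/kg

[CO2*] = 41.6 μmol/kg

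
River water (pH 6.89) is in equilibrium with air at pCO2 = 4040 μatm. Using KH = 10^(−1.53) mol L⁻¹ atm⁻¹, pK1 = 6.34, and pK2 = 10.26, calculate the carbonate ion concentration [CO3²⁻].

[CO3²⁻] = 0.180 μmol/L

[CO2*] = KH · pCO2 = 10^(−1.53) × 4040×10^-6 = 1.192×10^-4 mol/L
α₀ = 1/(1 + K1/[H⁺] + K1K2/[H⁺]²) = 1/(1 + 10^+0.55 + 10^-2.82) = 0.2198
DIC = [CO2*]/α₀ = 1.192×10^-4 / 0.2198 = 0.5424 mmol/L
[CO3²⁻] = α₂·DIC; α₂ = 0.0003327, so [CO3²⁻] = 0.0003327 × 0.5424 = 0.000180 mmol/L = 0.180 μmol/L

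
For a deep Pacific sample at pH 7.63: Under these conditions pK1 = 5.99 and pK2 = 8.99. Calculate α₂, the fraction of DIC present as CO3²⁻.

α₂ = 1 / (1 + [H⁺]/K2 + [H⁺]²/(K1K2)) = 1 / (1 + 10^+1.36 + 10^-0.28)
   = 1 / (1 + 22.909 + 0.52481) = 1/24.433 = 0.04093

α₂ = 0.0409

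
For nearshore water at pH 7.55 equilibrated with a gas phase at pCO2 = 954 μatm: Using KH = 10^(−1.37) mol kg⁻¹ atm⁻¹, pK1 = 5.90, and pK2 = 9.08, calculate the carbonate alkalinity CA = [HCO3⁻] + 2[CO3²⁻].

[CO2*] = KH · pCO2 = 10^(−1.37) × 954×10^-6 = 4.070×10^-5 mol/kg
α₀ = 1/(1 + K1/[H⁺] + K1K2/[H⁺]²) = 1/(1 + 10^+1.65 + 10^+0.12) = 0.02128
DIC = [CO2*]/α₀ = 4.070×10^-5 / 0.02128 = 1.912 mmol/kg
CA = (α₁ + 2α₂)·DIC = (0.9507 + 2×0.02806) × 1.912 = 1.93 mmol/kg

CA = 1.93 mmol/kg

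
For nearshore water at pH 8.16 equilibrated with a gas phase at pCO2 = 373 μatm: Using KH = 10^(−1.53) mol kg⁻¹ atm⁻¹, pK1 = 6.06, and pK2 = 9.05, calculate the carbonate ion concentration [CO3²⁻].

[CO2*] = KH · pCO2 = 10^(−1.53) × 373×10^-6 = 1.101×10^-5 mol/kg
α₀ = 1/(1 + K1/[H⁺] + K1K2/[H⁺]²) = 1/(1 + 10^+2.10 + 10^+1.21) = 0.006988
DIC = [CO2*]/α₀ = 1.101×10^-5 / 0.006988 = 1.575 mmol/kg
[CO3²⁻] = α₂·DIC; α₂ = 0.1133, so [CO3²⁻] = 0.1133 × 1.575 = 0.179 mmol/kg

[CO3²⁻] = 0.179 mmol/kg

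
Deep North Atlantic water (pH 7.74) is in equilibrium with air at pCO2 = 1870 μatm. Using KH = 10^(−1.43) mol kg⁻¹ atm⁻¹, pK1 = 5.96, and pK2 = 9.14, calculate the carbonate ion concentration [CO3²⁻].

[CO3²⁻] = 0.167 mmol/kg

[CO2*] = KH · pCO2 = 10^(−1.43) × 1870×10^-6 = 6.948×10^-5 mol/kg
α₀ = 1/(1 + K1/[H⁺] + K1K2/[H⁺]²) = 1/(1 + 10^+1.78 + 10^+0.38) = 0.01571
DIC = [CO2*]/α₀ = 6.948×10^-5 / 0.01571 = 4.423 mmol/kg
[CO3²⁻] = α₂·DIC; α₂ = 0.03769, so [CO3²⁻] = 0.03769 × 4.423 = 0.167 mmol/kg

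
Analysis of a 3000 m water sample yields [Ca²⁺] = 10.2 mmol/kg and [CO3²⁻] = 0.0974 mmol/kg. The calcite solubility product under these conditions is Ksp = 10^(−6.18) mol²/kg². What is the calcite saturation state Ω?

Ω = 1.50

Ksp = 10^(−6.18) = 6.607×10^-7
Ω = [Ca²⁺][CO3²⁻]/Ksp = (10.2×10^-3)(0.0974×10^-3) / 6.607×10^-7 = 1.50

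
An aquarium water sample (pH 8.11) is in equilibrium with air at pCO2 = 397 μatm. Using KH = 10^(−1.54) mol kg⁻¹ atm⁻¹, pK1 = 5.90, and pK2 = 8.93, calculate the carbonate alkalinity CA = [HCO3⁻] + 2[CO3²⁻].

[CO2*] = KH · pCO2 = 10^(−1.54) × 397×10^-6 = 1.145×10^-5 mol/kg
α₀ = 1/(1 + K1/[H⁺] + K1K2/[H⁺]²) = 1/(1 + 10^+2.21 + 10^+1.39) = 0.005327
DIC = [CO2*]/α₀ = 1.145×10^-5 / 0.005327 = 2.149 mmol/kg
CA = (α₁ + 2α₂)·DIC = (0.8639 + 2×0.1308) × 2.149 = 2.42 mmol/kg

CA = 2.42 mmol/kg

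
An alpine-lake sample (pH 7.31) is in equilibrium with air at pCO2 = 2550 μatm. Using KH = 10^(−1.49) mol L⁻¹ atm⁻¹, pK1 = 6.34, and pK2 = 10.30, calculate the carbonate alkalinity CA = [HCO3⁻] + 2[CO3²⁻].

CA = 0.772 mmol/L

[CO2*] = KH · pCO2 = 10^(−1.49) × 2550×10^-6 = 8.252×10^-5 mol/L
α₀ = 1/(1 + K1/[H⁺] + K1K2/[H⁺]²) = 1/(1 + 10^+0.97 + 10^-2.02) = 0.09669
DIC = [CO2*]/α₀ = 8.252×10^-5 / 0.09669 = 0.8534 mmol/L
CA = (α₁ + 2α₂)·DIC = (0.9024 + 2×0.0009234) × 0.8534 = 0.772 mmol/L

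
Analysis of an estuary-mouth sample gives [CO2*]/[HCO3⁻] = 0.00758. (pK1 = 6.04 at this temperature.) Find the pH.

From K1 = [H⁺][HCO3⁻]/[CO2*]:  pH = pK1 − log₁₀([CO2*]/[HCO3⁻])
log₁₀(0.00758) = -2.120
pH = 6.04 − (-2.120) = 8.16

pH = 8.16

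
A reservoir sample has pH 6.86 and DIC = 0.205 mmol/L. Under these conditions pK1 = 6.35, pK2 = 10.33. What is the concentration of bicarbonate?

α₁ = 1 / (1 + [H⁺]/K1 + K2/[H⁺]) = 1 / (1 + 10^-0.51 + 10^-3.47)
   = 1 / (1 + 0.30903 + 0.00033884) = 1/1.3094 = 0.7637
[HCO3⁻] = α₁ × DIC = 0.7637 × 0.205 = 0.157 mmol/L

[HCO3⁻] = 0.157 mmol/L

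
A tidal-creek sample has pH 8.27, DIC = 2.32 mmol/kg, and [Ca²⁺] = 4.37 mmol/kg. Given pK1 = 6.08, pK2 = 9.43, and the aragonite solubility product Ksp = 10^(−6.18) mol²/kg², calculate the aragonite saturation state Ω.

Ω = 0.987

α₂ = 1 / (1 + [H⁺]/K2 + [H⁺]²/(K1K2)) = 1 / (1 + 10^+1.16 + 10^-1.03)
   = 1 / (1 + 14.454 + 0.093325) = 1/15.548 = 0.06432
[CO3²⁻] = α₂ × DIC = 0.06432 × 2.32 = 0.1492 mmol/kg
Ksp = 10^(−6.18) = 6.607×10^-7
Ω = [Ca²⁺][CO3²⁻]/Ksp = (4.37×10^-3)(1.492×10^-4) / 6.607×10^-7 = 0.987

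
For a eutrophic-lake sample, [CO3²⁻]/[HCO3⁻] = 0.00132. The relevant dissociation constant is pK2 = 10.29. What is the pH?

pH = 7.41

From K2 = [H⁺][CO3²⁻]/[HCO3⁻]:  pH = pK2 + log₁₀([CO3²⁻]/[HCO3⁻])
log₁₀(0.00132) = -2.879
pH = 10.29 + (-2.879) = 7.41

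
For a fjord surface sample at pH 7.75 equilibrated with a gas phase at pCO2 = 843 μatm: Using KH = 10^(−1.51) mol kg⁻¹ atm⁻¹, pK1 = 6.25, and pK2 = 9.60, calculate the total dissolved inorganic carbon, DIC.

[CO2*] = KH · pCO2 = 10^(−1.51) × 843×10^-6 = 2.605×10^-5 mol/kg
α₀ = 1/(1 + K1/[H⁺] + K1K2/[H⁺]²) = 1/(1 + 10^+1.50 + 10^-0.35) = 0.03024
DIC = [CO2*]/α₀ = 2.605×10^-5 / 0.03024 = 0.861 mmol/kg

DIC = 0.861 mmol/kg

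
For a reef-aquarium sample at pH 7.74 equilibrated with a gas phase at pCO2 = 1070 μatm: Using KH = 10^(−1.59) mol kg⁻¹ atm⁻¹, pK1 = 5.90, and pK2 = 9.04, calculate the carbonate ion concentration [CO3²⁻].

[CO3²⁻] = 0.0954 mmol/kg

[CO2*] = KH · pCO2 = 10^(−1.59) × 1070×10^-6 = 2.750×10^-5 mol/kg
α₀ = 1/(1 + K1/[H⁺] + K1K2/[H⁺]²) = 1/(1 + 10^+1.84 + 10^+0.54) = 0.01358
DIC = [CO2*]/α₀ = 2.750×10^-5 / 0.01358 = 2.026 mmol/kg
[CO3²⁻] = α₂·DIC; α₂ = 0.04708, so [CO3²⁻] = 0.04708 × 2.026 = 0.0954 mmol/kg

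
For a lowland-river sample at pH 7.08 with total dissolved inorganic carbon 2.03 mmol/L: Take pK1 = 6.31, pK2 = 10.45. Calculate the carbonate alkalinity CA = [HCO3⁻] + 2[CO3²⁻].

CA = [HCO3⁻] + 2[CO3²⁻] = (α₁ + 2α₂)·DIC
At pH 7.08: [H⁺]/K1 = 10^-0.77 = 0.16982, K2/[H⁺] = 10^-3.37 = 0.00042658
α₁ = 1/(1 + 0.16982 + 0.00042658) = 1/1.1703 = 0.8545; α₂ = α₁·K2/[H⁺] = 0.0003645
α₁ + 2α₂ = 0.8552
CA = 0.8552 × 2.03 = 1.74 mmol/L

CA = 1.74 mmol/L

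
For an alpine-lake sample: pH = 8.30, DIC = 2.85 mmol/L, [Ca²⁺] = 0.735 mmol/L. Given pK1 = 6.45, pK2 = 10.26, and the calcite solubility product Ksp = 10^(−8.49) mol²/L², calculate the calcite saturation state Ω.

Ω = 6.92

α₂ = 1 / (1 + [H⁺]/K2 + [H⁺]²/(K1K2)) = 1 / (1 + 10^+1.96 + 10^+0.11)
   = 1 / (1 + 91.201 + 1.2882) = 1/93.489 = 0.01070
[CO3²⁻] = α₂ × DIC = 0.01070 × 2.85 = 0.03048 mmol/L
Ksp = 10^(−8.49) = 3.236×10^-9
Ω = [Ca²⁺][CO3²⁻]/Ksp = (0.735×10^-3)(3.048×10^-5) / 3.236×10^-9 = 6.92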